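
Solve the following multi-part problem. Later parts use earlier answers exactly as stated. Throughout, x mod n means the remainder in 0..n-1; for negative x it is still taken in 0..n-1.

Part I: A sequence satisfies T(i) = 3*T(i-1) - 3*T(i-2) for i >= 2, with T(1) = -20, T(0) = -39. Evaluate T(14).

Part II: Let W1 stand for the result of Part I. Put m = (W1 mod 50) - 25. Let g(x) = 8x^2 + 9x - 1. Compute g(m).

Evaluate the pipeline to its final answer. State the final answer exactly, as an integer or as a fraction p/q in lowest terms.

3673

Part I: T(2) = 3*(-20) - 3*(-39) = 57; iterating: T(2)=57, T(3)=231, T(4)=522, T(5)=873, T(6)=1053, T(7)=540, T(8)=-1539, T(9)=-6237, T(10)=-14094, T(11)=-23571, T(12)=-28431, T(13)=-14580, T(14)=41553; answer 41553
Part II: W1 = 41553; m = -22; 8*(-22)^2 + 9*(-22)^1 - 1 = (3872) + (-198) + (-1) = 3673; answer 3673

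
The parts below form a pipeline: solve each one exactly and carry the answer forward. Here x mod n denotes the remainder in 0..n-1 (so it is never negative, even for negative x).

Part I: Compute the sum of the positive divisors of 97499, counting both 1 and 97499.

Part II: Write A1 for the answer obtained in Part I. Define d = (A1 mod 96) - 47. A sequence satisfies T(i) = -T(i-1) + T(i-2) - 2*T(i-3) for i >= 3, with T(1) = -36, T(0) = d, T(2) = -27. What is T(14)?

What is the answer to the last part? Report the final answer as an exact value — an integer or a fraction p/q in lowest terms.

Part I: 97499 is prime, so its only divisors are 1 and 97499; sigma = 1 + 97499 = 97500; answer 97500
Part II: A1 = 97500; d = 13; T(3) = -1*(-27) + 1*(-36) - 2*(13) = -35; iterating: T(3)=-35, T(4)=80, T(5)=-61, T(6)=211, T(7)=-432, T(8)=765, T(9)=-1619, T(10)=3248, T(11)=-6397, T(12)=12883, T(13)=-25776, T(14)=51453; answer 51453

51453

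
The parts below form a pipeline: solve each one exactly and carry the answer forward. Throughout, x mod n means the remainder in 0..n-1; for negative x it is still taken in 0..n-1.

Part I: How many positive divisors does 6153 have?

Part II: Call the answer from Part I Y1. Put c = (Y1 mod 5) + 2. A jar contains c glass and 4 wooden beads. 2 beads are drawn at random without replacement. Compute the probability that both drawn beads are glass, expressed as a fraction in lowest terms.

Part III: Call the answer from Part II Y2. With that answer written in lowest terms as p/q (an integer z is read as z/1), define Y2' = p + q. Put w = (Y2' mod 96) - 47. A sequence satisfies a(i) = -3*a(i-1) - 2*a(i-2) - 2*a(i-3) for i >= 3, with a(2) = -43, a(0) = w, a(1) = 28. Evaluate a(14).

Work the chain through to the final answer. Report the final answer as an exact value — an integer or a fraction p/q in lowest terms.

-3434225

Part I: 6153 = 3 * 7 * 293; number of divisors = (1+1) * (1+1) * (1+1) = 8; answer 8
Part II: Y1 = 8; c = 5; total draws C(9,2) = 36; favorable C(5,2) = 10; P = 5/18; answer 5/18
Part III: Y2 = 5/18; threaded value p + q = 23; w = -24; a(3) = -3*(-43) - 2*(28) - 2*(-24) = 121; iterating: a(3)=121, a(4)=-333, a(5)=843, a(6)=-2105, a(7)=5295, a(8)=-13361, a(9)=33703, a(10)=-84977, a(11)=214247, a(12)=-540193, a(13)=1362039, a(14)=-3434225; answer -3434225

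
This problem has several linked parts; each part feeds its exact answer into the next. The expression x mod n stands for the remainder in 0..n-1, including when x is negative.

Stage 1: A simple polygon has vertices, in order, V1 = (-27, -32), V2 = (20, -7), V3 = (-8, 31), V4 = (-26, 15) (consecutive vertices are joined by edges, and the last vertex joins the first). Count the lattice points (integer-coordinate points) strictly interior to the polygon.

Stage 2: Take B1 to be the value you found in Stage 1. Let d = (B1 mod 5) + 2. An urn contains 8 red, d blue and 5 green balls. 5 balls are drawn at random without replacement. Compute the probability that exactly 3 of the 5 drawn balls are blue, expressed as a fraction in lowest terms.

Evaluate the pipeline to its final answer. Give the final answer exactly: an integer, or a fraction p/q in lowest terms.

Stage 1: cross terms: (-27*-7 - 20*-32)=829, (20*31 - -8*-7)=564, (-8*15 - -26*31)=686, (-26*-32 - -27*15)=1237; twice the area = |3316| = 3316; area = 1658; boundary points = 1 + 2 + 2 + 1 = 6; strictly interior points = area - boundary/2 + 1 = 1656; answer 1656
Stage 2: B1 = 1656; d = 3; total draws C(16,5) = 4368; favorable C(3,3)*C(13,2) = 78; P = 1/56; answer 1/56

1/56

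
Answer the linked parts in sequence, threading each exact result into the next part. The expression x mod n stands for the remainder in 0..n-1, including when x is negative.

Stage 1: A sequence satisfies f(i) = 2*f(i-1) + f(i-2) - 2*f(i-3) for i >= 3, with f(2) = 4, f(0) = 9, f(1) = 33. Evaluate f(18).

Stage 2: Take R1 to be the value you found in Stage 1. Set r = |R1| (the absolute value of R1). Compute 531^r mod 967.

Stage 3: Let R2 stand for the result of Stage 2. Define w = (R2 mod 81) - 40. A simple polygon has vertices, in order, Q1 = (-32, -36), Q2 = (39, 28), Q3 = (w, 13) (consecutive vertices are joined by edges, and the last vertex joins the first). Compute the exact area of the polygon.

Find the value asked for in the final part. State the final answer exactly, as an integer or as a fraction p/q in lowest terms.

Stage 1: f(3) = 2*(4) + 1*(33) - 2*(9) = 23; iterating: f(3)=23, f(4)=-16, f(5)=-17, f(6)=-96, f(7)=-177, f(8)=-416, f(9)=-817, f(10)=-1696, f(11)=-3377, f(12)=-6816, f(13)=-13617, f(14)=-27296, f(15)=-54577, f(16)=-109216, f(17)=-218417, f(18)=-436896; answer -436896
Stage 2: R1 = -436896; r = 436896; squarings mod 967: 531^1=531, 531^2=564, 531^4=920, 531^8=275, 531^16=199, 531^32=921, 531^64=182, 531^128=246, 531^256=562, 531^512=602, 531^1024=746, 531^2048=491, 531^4096=298, 531^8192=807, 531^16384=458, 531^32768=892, 531^65536=790, 531^131072=385, 531^262144=274; 531^436896 = 531^32 * 531^128 * 531^512 * 531^2048 * 531^8192 * 531^32768 * 531^131072 * 531^262144 = 797 (mod 967); answer 797
Stage 3: R2 = 797; w = 28; cross terms: (-32*28 - 39*-36)=508, (39*13 - 28*28)=-277, (28*-36 - -32*13)=-592; twice the area = |-361| = 361; area = 361/2; answer 361/2

361/2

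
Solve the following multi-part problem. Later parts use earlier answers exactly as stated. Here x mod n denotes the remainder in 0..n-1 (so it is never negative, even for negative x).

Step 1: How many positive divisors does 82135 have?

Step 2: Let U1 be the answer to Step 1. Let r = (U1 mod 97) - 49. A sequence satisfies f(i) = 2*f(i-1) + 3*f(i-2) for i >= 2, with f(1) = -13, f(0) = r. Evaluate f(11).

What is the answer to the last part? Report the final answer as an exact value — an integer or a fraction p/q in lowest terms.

Step 1: 82135 = 5 * 16427; number of divisors = (1+1) * (1+1) = 4; answer 4
Step 2: U1 = 4; r = -45; f(2) = 2*(-13) + 3*(-45) = -161; iterating: f(2)=-161, f(3)=-361, f(4)=-1205, f(5)=-3493, f(6)=-10601, f(7)=-31681, f(8)=-95165, f(9)=-285373, f(10)=-856241, f(11)=-2568601; answer -2568601

-2568601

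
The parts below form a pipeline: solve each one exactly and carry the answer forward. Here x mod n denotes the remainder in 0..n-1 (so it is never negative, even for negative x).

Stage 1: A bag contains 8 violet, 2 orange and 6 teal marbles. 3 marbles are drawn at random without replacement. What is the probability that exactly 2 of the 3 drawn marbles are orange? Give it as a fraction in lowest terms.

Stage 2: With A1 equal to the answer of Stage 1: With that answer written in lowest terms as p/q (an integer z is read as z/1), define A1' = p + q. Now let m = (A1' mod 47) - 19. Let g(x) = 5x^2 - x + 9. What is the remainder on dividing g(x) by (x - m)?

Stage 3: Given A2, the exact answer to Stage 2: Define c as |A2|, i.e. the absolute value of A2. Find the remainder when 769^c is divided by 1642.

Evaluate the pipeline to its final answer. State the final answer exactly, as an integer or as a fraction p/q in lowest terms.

391

Stage 1: total draws C(16,3) = 560; favorable C(2,2)*C(14,1) = 14; P = 1/40; answer 1/40
Stage 2: A1 = 1/40; threaded value p + q = 41; m = 22; remainder = value at the root: 5*(22)^2 - 1*(22)^1 + 9 = (2420) + (-22) + (9) = 2407; answer 2407
Stage 3: A2 = 2407; c = 2407; squarings mod 1642: 769^1=769, 769^2=241, 769^4=611, 769^8=587, 769^16=1391, 769^32=605, 769^64=1501, 769^128=177, 769^256=131, 769^512=741, 769^1024=653, 769^2048=1131; 769^2407 = 769^1 * 769^2 * 769^4 * 769^32 * 769^64 * 769^256 * 769^2048 = 391 (mod 1642); answer 391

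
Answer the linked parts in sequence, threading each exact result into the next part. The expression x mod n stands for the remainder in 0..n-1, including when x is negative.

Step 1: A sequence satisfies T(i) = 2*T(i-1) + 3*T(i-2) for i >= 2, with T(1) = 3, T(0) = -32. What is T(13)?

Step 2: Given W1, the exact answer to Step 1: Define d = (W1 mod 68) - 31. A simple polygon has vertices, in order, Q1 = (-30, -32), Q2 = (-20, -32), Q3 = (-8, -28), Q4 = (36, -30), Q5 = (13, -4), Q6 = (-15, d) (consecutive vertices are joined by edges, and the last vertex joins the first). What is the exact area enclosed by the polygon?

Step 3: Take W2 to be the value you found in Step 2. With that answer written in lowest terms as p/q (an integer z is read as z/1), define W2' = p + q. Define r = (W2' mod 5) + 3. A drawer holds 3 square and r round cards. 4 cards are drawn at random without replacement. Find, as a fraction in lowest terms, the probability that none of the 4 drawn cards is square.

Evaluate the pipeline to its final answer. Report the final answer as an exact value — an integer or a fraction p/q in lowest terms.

Step 1: T(2) = 2*(3) + 3*(-32) = -90; iterating: T(2)=-90, T(3)=-171, T(4)=-612, T(5)=-1737, T(6)=-5310, T(7)=-15831, T(8)=-47592, T(9)=-142677, T(10)=-428130, T(11)=-1284291, T(12)=-3852972, T(13)=-11558817; answer -11558817
Step 2: W1 = -11558817; d = -4; cross terms: (-30*-32 - -20*-32)=320, (-20*-28 - -8*-32)=304, (-8*-30 - 36*-28)=1248, (36*-4 - 13*-30)=246, (13*-4 - -15*-4)=-112, (-15*-32 - -30*-4)=360; twice the area = |2366| = 2366; area = 1183; answer 1183
Step 3: W2 = 1183; threaded value p + q = 1184; r = 7; total draws C(10,4) = 210; favorable C(7,4) = 35; P = 1/6; answer 1/6

1/6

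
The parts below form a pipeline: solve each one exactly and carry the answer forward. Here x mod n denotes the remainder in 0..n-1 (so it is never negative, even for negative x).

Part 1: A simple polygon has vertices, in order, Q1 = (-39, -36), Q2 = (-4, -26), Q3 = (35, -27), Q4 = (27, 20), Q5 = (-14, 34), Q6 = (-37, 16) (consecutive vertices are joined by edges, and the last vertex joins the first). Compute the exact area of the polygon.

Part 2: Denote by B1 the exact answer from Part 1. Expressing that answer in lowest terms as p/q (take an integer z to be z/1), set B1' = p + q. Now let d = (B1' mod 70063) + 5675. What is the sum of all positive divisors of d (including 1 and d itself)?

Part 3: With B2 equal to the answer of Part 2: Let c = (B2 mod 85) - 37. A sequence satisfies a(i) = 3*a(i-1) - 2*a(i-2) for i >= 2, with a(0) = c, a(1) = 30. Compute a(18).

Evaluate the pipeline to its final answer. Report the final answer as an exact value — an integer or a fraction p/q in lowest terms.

Part 1: cross terms: (-39*-26 - -4*-36)=870, (-4*-27 - 35*-26)=1018, (35*20 - 27*-27)=1429, (27*34 - -14*20)=1198, (-14*16 - -37*34)=1034, (-37*-36 - -39*16)=1956; twice the area = |7505| = 7505; area = 7505/2; answer 7505/2
Part 2: B1 = 7505/2; threaded value p + q = 7507; d = 13182; 13182 = 2 * 3 * 13^3; sigma = (1 + 2) * (1 + 3) * (1 + 13 + 169 + 2197) = 3 * 4 * 2380 = 28560; answer 28560
Part 3: B2 = 28560; c = -37; a(2) = 3*(30) - 2*(-37) = 164; iterating: a(2)=164, a(3)=432, a(4)=968, a(5)=2040, a(6)=4184, a(7)=8472, a(8)=17048, a(9)=34200, a(10)=68504, a(11)=137112, a(12)=274328, a(13)=548760, a(14)=1097624, a(15)=2195352, a(16)=4390808, a(17)=8781720, a(18)=17563544; answer 17563544

17563544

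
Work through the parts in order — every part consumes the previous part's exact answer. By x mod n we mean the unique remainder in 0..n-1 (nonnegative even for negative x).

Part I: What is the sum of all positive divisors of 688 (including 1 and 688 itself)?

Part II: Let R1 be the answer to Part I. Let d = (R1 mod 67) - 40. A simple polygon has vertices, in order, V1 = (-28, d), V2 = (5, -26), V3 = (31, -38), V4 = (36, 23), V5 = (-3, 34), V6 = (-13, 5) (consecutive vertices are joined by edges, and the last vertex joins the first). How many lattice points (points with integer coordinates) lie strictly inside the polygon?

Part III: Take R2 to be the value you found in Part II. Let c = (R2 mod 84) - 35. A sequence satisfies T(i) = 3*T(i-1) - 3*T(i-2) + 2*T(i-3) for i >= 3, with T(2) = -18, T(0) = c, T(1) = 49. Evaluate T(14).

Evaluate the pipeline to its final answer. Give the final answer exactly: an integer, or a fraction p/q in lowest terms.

-496878

Part I: 688 = 2^4 * 43; sigma = (1 + 2 + 4 + 8 + 16) * (1 + 43) = 31 * 44 = 1364; answer 1364
Part II: R1 = 1364; d = -16; cross terms: (-28*-26 - 5*-16)=808, (5*-38 - 31*-26)=616, (31*23 - 36*-38)=2081, (36*34 - -3*23)=1293, (-3*5 - -13*34)=427, (-13*-16 - -28*5)=348; twice the area = |5573| = 5573; area = 5573/2; boundary points = 1 + 2 + 1 + 1 + 1 + 3 = 9; strictly interior points = area - boundary/2 + 1 = 2783; answer 2783
Part III: R2 = 2783; c = -24; T(3) = 3*(-18) - 3*(49) + 2*(-24) = -249; iterating: T(3)=-249, T(4)=-595, T(5)=-1074, T(6)=-1935, T(7)=-3773, T(8)=-7662, T(9)=-15537, T(10)=-31171, T(11)=-62226, T(12)=-124239, T(13)=-248381, T(14)=-496878; answer -496878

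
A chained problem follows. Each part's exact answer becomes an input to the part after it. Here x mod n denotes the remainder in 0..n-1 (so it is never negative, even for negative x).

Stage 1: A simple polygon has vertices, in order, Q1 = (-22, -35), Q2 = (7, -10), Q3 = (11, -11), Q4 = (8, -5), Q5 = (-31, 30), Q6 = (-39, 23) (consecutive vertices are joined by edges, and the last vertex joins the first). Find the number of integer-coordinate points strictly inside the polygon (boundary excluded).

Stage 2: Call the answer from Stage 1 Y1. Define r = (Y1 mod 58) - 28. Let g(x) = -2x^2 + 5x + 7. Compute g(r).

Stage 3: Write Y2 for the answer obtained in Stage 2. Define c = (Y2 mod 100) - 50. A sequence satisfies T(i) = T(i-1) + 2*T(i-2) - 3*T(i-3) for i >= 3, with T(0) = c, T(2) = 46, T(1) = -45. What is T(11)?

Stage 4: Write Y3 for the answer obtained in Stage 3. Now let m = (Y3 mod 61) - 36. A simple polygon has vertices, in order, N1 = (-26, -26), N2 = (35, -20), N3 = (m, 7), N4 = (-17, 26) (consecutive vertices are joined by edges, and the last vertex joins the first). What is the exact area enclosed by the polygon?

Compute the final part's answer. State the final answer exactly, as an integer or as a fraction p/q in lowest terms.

1755

Stage 1: cross terms: (-22*-10 - 7*-35)=465, (7*-11 - 11*-10)=33, (11*-5 - 8*-11)=33, (8*30 - -31*-5)=85, (-31*23 - -39*30)=457, (-39*-35 - -22*23)=1871; twice the area = |2944| = 2944; area = 1472; boundary points = 1 + 1 + 3 + 1 + 1 + 1 = 8; strictly interior points = area - boundary/2 + 1 = 1469; answer 1469
Stage 2: Y1 = 1469; r = -9; -2*(-9)^2 + 5*(-9)^1 + 7 = (-162) + (-45) + (7) = -200; answer -200
Stage 3: Y2 = -200; c = -50; T(3) = 1*(46) + 2*(-45) - 3*(-50) = 106; iterating: T(3)=106, T(4)=333, T(5)=407, T(6)=755, T(7)=570, T(8)=859, T(9)=-266, T(10)=-258, T(11)=-3367; answer -3367
Stage 4: Y3 = -3367; m = 13; cross terms: (-26*-20 - 35*-26)=1430, (35*7 - 13*-20)=505, (13*26 - -17*7)=457, (-17*-26 - -26*26)=1118; twice the area = |3510| = 3510; area = 1755; answer 1755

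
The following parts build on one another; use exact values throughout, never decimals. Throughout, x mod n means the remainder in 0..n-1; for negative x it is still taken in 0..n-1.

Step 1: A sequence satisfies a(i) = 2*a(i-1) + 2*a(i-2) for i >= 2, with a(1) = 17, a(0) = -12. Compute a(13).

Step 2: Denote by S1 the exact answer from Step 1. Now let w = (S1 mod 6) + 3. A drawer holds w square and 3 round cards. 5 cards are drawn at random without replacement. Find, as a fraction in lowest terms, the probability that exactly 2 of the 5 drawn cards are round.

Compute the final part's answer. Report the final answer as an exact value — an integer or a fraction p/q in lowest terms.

Step 1: a(2) = 2*(17) + 2*(-12) = 10; iterating: a(2)=10, a(3)=54, a(4)=128, a(5)=364, a(6)=984, a(7)=2696, a(8)=7360, a(9)=20112, a(10)=54944, a(11)=150112, a(12)=410112, a(13)=1120448; answer 1120448
Step 2: S1 = 1120448; w = 5; total draws C(8,5) = 56; favorable C(3,2)*C(5,3) = 30; P = 15/28; answer 15/28

15/28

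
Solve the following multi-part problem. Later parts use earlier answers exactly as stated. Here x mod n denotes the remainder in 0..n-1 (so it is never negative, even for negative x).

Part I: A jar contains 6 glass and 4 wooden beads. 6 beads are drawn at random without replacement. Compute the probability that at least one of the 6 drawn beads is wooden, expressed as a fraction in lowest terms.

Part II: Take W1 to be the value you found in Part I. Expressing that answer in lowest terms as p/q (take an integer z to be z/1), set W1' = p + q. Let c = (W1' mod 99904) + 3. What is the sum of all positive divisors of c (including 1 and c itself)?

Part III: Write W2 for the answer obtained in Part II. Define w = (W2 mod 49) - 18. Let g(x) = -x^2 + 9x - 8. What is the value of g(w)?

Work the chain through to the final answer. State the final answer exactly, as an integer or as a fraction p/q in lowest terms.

-638

Part I: total draws C(10,6) = 210; complement C(6,6) = 1; favorable 210 - 1 = 209; P = 209/210; answer 209/210
Part II: W1 = 209/210; threaded value p + q = 419; c = 422; 422 = 2 * 211; sigma = (1 + 2) * (1 + 211) = 3 * 212 = 636; answer 636
Part III: W2 = 636; w = 30; -1*(30)^2 + 9*(30)^1 - 8 = (-900) + (270) + (-8) = -638; answer -638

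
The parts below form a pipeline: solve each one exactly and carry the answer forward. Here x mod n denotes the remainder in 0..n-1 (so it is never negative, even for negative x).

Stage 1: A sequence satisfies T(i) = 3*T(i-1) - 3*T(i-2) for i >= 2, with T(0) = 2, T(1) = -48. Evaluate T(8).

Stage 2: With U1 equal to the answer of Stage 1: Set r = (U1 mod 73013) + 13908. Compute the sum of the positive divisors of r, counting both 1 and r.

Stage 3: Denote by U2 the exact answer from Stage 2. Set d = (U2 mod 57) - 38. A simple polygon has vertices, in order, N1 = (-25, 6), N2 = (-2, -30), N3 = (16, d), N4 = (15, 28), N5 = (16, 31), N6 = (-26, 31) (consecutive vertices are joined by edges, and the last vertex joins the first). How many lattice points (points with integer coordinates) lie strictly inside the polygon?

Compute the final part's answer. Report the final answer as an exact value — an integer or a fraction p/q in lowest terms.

1961

Stage 1: T(2) = 3*(-48) - 3*(2) = -150; iterating: T(2)=-150, T(3)=-306, T(4)=-468, T(5)=-486, T(6)=-54, T(7)=1296, T(8)=4050; answer 4050
Stage 2: U1 = 4050; r = 17958; 17958 = 2 * 3 * 41 * 73; sigma = (1 + 2) * (1 + 3) * (1 + 41) * (1 + 73) = 3 * 4 * 42 * 74 = 37296; answer 37296
Stage 3: U2 = 37296; d = -20; cross terms: (-25*-30 - -2*6)=762, (-2*-20 - 16*-30)=520, (16*28 - 15*-20)=748, (15*31 - 16*28)=17, (16*31 - -26*31)=1302, (-26*6 - -25*31)=619; twice the area = |3968| = 3968; area = 1984; boundary points = 1 + 2 + 1 + 1 + 42 + 1 = 48; strictly interior points = area - boundary/2 + 1 = 1961; answer 1961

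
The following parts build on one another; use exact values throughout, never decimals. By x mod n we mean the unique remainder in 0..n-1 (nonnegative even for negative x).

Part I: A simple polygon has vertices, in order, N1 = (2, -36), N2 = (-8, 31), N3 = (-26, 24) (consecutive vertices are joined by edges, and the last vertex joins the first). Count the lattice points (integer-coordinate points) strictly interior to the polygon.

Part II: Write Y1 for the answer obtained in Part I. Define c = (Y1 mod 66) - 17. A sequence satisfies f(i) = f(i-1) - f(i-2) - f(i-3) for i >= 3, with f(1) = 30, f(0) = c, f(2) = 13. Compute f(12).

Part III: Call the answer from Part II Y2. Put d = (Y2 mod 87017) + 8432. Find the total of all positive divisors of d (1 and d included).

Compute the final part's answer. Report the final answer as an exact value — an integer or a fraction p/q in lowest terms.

292608

Part I: cross terms: (2*31 - -8*-36)=-226, (-8*24 - -26*31)=614, (-26*-36 - 2*24)=888; twice the area = |1276| = 1276; area = 638; boundary points = 1 + 1 + 4 = 6; strictly interior points = area - boundary/2 + 1 = 636; answer 636
Part II: Y1 = 636; c = 25; f(3) = 1*(13) - 1*(30) - 1*(25) = -42; iterating: f(3)=-42, f(4)=-85, f(5)=-56, f(6)=71, f(7)=212, f(8)=197, f(9)=-86, f(10)=-495, f(11)=-606, f(12)=-25; answer -25
Part III: Y2 = -25; d = 95424; 95424 = 2^6 * 3 * 7 * 71; sigma = (1 + 2 + 4 + 8 + 16 + 32 + 64) * (1 + 3) * (1 + 7) * (1 + 71) = 127 * 4 * 8 * 72 = 292608; answer 292608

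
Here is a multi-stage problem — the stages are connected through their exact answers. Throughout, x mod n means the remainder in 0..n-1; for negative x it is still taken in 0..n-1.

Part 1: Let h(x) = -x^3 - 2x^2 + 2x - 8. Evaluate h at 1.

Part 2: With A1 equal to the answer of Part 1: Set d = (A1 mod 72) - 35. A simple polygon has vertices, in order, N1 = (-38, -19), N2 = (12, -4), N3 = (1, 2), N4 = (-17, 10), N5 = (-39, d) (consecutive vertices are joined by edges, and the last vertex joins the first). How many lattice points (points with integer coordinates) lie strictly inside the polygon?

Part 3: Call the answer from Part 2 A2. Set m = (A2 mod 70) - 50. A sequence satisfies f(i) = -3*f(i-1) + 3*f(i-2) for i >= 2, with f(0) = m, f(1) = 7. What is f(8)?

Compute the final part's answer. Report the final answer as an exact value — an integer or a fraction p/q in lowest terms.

-205254

Part 1: -1*(1)^3 - 2*(1)^2 + 2*(1)^1 - 8 = (-1) + (-2) + (2) + (-8) = -9; answer -9
Part 2: A1 = -9; d = 28; cross terms: (-38*-4 - 12*-19)=380, (12*2 - 1*-4)=28, (1*10 - -17*2)=44, (-17*28 - -39*10)=-86, (-39*-19 - -38*28)=1805; twice the area = |2171| = 2171; area = 2171/2; boundary points = 5 + 1 + 2 + 2 + 1 = 11; strictly interior points = area - boundary/2 + 1 = 1081; answer 1081
Part 3: A2 = 1081; m = -19; f(2) = -3*(7) + 3*(-19) = -78; iterating: f(2)=-78, f(3)=255, f(4)=-999, f(5)=3762, f(6)=-14283, f(7)=54135, f(8)=-205254; answer -205254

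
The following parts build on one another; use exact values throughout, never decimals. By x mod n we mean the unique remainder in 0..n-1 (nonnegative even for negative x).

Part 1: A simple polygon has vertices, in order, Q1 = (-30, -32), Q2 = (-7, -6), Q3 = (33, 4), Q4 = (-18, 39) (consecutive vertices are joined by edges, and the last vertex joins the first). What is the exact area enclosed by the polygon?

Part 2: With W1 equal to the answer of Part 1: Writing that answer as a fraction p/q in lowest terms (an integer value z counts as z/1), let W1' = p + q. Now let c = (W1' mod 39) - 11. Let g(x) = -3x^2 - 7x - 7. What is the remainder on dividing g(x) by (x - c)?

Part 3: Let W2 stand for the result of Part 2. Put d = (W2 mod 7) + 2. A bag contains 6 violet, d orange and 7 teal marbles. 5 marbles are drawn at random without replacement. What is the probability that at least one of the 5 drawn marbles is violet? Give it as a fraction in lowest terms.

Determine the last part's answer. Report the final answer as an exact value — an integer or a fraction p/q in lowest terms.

Part 1: cross terms: (-30*-6 - -7*-32)=-44, (-7*4 - 33*-6)=170, (33*39 - -18*4)=1359, (-18*-32 - -30*39)=1746; twice the area = |3231| = 3231; area = 3231/2; answer 3231/2
Part 2: W1 = 3231/2; threaded value p + q = 3233; c = 24; remainder = value at the root: -3*(24)^2 - 7*(24)^1 - 7 = (-1728) + (-168) + (-7) = -1903; answer -1903
Part 3: W2 = -1903; d = 3; total draws C(16,5) = 4368; complement C(10,5) = 252; favorable 4368 - 252 = 4116; P = 49/52; answer 49/52

49/52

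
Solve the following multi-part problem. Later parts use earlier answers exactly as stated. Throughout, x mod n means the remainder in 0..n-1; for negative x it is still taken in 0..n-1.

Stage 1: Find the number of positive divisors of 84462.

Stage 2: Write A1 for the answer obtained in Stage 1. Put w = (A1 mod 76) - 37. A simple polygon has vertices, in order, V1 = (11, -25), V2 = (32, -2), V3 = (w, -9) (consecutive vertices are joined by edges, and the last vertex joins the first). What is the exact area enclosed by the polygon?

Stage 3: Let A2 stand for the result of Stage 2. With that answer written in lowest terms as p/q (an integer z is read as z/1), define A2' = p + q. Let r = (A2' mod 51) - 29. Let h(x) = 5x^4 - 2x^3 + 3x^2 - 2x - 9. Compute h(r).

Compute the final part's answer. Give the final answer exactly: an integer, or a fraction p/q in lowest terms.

103

Stage 1: 84462 = 2 * 3 * 7 * 2011; number of divisors = (1+1) * (1+1) * (1+1) * (1+1) = 16; answer 16
Stage 2: A1 = 16; w = -21; cross terms: (11*-2 - 32*-25)=778, (32*-9 - -21*-2)=-330, (-21*-25 - 11*-9)=624; twice the area = |1072| = 1072; area = 536; answer 536
Stage 3: A2 = 536; threaded value p + q = 537; r = -2; 5*(-2)^4 - 2*(-2)^3 + 3*(-2)^2 - 2*(-2)^1 - 9 = (80) + (16) + (12) + (4) + (-9) = 103; answer 103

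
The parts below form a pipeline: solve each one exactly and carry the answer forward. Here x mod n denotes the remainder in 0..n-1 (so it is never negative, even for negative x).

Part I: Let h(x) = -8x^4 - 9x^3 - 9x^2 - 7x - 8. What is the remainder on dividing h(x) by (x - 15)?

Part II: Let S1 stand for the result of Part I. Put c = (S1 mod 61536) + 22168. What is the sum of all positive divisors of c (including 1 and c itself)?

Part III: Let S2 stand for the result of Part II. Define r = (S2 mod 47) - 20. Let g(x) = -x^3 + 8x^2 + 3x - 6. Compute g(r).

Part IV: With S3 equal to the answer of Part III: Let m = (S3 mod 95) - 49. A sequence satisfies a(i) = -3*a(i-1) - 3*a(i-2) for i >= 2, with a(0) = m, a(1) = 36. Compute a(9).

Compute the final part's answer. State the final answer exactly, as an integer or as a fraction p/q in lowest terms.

Part I: remainder = value at the root: -8*(15)^4 - 9*(15)^3 - 9*(15)^2 - 7*(15)^1 - 8 = (-405000) + (-30375) + (-2025) + (-105) + (-8) = -437513; answer -437513
Part II: S1 = -437513; c = 76943; 76943 is prime, so its only divisors are 1 and 76943; sigma = 1 + 76943 = 76944; answer 76944
Part III: S2 = 76944; r = -15; -1*(-15)^3 + 8*(-15)^2 + 3*(-15)^1 - 6 = (3375) + (1800) + (-45) + (-6) = 5124; answer 5124
Part IV: S3 = 5124; m = 40; a(2) = -3*(36) - 3*(40) = -228; iterating: a(2)=-228, a(3)=576, a(4)=-1044, a(5)=1404, a(6)=-1080, a(7)=-972, a(8)=6156, a(9)=-15552; answer -15552

-15552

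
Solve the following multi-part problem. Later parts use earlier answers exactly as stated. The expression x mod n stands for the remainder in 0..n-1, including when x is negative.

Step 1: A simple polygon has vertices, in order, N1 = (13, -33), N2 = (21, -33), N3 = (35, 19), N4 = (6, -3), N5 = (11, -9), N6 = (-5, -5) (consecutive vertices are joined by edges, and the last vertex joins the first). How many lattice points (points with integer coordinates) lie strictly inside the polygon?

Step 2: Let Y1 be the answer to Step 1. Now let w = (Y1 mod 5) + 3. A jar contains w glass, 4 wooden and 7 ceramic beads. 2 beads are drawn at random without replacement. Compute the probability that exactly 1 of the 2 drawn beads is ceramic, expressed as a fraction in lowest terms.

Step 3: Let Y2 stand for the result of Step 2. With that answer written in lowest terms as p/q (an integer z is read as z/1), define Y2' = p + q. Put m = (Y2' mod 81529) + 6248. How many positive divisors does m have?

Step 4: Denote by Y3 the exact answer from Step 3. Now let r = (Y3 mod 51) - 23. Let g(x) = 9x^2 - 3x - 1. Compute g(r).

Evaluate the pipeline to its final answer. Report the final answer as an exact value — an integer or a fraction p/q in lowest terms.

4031

Step 1: cross terms: (13*-33 - 21*-33)=264, (21*19 - 35*-33)=1554, (35*-3 - 6*19)=-219, (6*-9 - 11*-3)=-21, (11*-5 - -5*-9)=-100, (-5*-33 - 13*-5)=230; twice the area = |1708| = 1708; area = 854; boundary points = 8 + 2 + 1 + 1 + 4 + 2 = 18; strictly interior points = area - boundary/2 + 1 = 846; answer 846
Step 2: Y1 = 846; w = 4; total draws C(15,2) = 105; favorable C(7,1)*C(8,1) = 56; P = 8/15; answer 8/15
Step 3: Y2 = 8/15; threaded value p + q = 23; m = 6271; 6271 is prime, so its only divisors are 1 and 6271; count = 2; answer 2
Step 4: Y3 = 2; r = -21; 9*(-21)^2 - 3*(-21)^1 - 1 = (3969) + (63) + (-1) = 4031; answer 4031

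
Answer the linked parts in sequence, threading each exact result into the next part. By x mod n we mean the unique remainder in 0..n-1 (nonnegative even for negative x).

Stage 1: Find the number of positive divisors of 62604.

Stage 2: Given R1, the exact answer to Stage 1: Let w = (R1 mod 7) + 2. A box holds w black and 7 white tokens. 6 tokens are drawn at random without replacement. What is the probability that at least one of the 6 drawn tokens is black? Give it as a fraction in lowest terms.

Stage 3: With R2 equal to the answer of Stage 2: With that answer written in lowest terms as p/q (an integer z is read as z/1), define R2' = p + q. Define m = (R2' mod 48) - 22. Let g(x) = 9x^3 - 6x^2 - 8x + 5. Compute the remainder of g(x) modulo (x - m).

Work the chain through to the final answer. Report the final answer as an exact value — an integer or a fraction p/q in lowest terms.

-12612

Stage 1: 62604 = 2^2 * 3^2 * 37 * 47; number of divisors = (2+1) * (2+1) * (1+1) * (1+1) = 36; answer 36
Stage 2: R1 = 36; w = 3; total draws C(10,6) = 210; complement C(7,6) = 7; favorable 210 - 7 = 203; P = 29/30; answer 29/30
Stage 3: R2 = 29/30; threaded value p + q = 59; m = -11; remainder = value at the root: 9*(-11)^3 - 6*(-11)^2 - 8*(-11)^1 + 5 = (-11979) + (-726) + (88) + (5) = -12612; answer -12612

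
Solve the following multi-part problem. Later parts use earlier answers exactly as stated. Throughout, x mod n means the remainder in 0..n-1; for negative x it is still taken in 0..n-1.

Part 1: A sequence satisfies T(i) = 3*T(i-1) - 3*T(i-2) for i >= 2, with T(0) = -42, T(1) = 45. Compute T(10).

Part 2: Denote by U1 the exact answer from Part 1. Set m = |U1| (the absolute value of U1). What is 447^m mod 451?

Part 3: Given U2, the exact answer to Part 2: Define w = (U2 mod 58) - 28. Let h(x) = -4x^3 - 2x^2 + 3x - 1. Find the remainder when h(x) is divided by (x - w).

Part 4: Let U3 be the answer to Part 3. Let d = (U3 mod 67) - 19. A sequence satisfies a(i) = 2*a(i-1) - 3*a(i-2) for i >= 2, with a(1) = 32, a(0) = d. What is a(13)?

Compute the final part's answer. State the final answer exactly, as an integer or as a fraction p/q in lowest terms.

Part 1: T(2) = 3*(45) - 3*(-42) = 261; iterating: T(2)=261, T(3)=648, T(4)=1161, T(5)=1539, T(6)=1134, T(7)=-1215, T(8)=-7047, T(9)=-17496, T(10)=-31347; answer -31347
Part 2: U1 = -31347; m = 31347; squarings mod 451: 447^1=447, 447^2=16, 447^4=256, 447^8=141, 447^16=37, 447^32=16, 447^64=256, 447^128=141, 447^256=37, 447^512=16, 447^1024=256, 447^2048=141, 447^4096=37, 447^8192=16, 447^16384=256; 447^31347 = 447^1 * 447^2 * 447^16 * 447^32 * 447^64 * 447^512 * 447^2048 * 447^4096 * 447^8192 * 447^16384 = 303 (mod 451); answer 303
Part 3: U2 = 303; w = -15; remainder = value at the root: -4*(-15)^3 - 2*(-15)^2 + 3*(-15)^1 - 1 = (13500) + (-450) + (-45) + (-1) = 13004; answer 13004
Part 4: U3 = 13004; d = -13; a(2) = 2*(32) - 3*(-13) = 103; iterating: a(2)=103, a(3)=110, a(4)=-89, a(5)=-508, a(6)=-749, a(7)=26, a(8)=2299, a(9)=4520, a(10)=2143, a(11)=-9274, a(12)=-24977, a(13)=-22132; answer -22132

-22132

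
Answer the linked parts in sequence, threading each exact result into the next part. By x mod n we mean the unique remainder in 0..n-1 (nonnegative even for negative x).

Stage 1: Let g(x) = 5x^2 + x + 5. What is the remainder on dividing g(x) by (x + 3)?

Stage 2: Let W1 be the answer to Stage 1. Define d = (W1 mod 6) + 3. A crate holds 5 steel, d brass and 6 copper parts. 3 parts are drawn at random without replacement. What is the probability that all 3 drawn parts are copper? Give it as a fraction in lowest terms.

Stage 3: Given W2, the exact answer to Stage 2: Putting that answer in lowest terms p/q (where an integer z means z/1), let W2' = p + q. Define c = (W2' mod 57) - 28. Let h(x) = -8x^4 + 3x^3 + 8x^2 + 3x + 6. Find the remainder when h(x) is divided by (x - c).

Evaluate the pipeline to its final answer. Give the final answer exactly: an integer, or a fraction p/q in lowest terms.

-33810

Stage 1: remainder = value at the root: 5*(-3)^2 + 1*(-3)^1 + 5 = (45) + (-3) + (5) = 47; answer 47
Stage 2: W1 = 47; d = 8; total draws C(19,3) = 969; favorable C(6,3) = 20; P = 20/969; answer 20/969
Stage 3: W2 = 20/969; threaded value p + q = 989; c = -8; remainder = value at the root: -8*(-8)^4 + 3*(-8)^3 + 8*(-8)^2 + 3*(-8)^1 + 6 = (-32768) + (-1536) + (512) + (-24) + (6) = -33810; answer -33810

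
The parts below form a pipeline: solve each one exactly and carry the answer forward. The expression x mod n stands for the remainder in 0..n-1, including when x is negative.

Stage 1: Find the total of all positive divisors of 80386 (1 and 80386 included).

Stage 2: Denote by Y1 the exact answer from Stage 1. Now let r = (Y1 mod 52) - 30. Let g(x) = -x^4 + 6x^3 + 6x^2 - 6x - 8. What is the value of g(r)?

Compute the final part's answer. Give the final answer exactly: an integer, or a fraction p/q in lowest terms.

-39528

Stage 1: 80386 = 2 * 40193; sigma = (1 + 2) * (1 + 40193) = 3 * 40194 = 120582; answer 120582
Stage 2: Y1 = 120582; r = 16; -1*(16)^4 + 6*(16)^3 + 6*(16)^2 - 6*(16)^1 - 8 = (-65536) + (24576) + (1536) + (-96) + (-8) = -39528; answer -39528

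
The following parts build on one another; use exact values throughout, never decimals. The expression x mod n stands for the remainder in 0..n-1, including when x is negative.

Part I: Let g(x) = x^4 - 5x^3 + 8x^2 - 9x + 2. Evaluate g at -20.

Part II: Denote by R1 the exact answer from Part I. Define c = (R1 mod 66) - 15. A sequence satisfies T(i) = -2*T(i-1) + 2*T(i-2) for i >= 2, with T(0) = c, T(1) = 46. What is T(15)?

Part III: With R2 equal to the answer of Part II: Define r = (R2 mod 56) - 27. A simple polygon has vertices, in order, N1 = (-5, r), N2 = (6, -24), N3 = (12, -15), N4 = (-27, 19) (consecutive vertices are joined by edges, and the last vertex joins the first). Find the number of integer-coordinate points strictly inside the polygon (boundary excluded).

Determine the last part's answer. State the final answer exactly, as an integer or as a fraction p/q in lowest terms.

Part I: 1*(-20)^4 - 5*(-20)^3 + 8*(-20)^2 - 9*(-20)^1 + 2 = (160000) + (40000) + (3200) + (180) + (2) = 203382; answer 203382
Part II: R1 = 203382; c = 21; T(2) = -2*(46) + 2*(21) = -50; iterating: T(2)=-50, T(3)=192, T(4)=-484, T(5)=1352, T(6)=-3672, T(7)=10048, T(8)=-27440, T(9)=74976, T(10)=-204832, T(11)=559616, T(12)=-1528896, T(13)=4177024, T(14)=-11411840, T(15)=31177728; answer 31177728
Part III: R2 = 31177728; r = -19; cross terms: (-5*-24 - 6*-19)=234, (6*-15 - 12*-24)=198, (12*19 - -27*-15)=-177, (-27*-19 - -5*19)=608; twice the area = |863| = 863; area = 863/2; boundary points = 1 + 3 + 1 + 2 = 7; strictly interior points = area - boundary/2 + 1 = 429; answer 429

429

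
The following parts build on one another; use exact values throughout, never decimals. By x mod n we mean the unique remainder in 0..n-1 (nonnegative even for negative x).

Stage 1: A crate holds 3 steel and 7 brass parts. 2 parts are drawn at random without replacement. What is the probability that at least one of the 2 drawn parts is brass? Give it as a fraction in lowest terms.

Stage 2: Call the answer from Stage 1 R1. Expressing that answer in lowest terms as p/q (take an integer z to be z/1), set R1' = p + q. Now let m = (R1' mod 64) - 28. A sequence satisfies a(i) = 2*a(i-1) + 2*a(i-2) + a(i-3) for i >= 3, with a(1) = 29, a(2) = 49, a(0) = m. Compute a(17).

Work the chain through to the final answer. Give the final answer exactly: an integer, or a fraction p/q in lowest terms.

Stage 1: total draws C(10,2) = 45; complement C(3,2) = 3; favorable 45 - 3 = 42; P = 14/15; answer 14/15
Stage 2: R1 = 14/15; threaded value p + q = 29; m = 1; a(3) = 2*(49) + 2*(29) + 1*(1) = 157; iterating: a(3)=157, a(4)=441, a(5)=1245, a(6)=3529, a(7)=9989, a(8)=28281, a(9)=80069, a(10)=226689, a(11)=641797, a(12)=1817041, a(13)=5144365, a(14)=14564609, a(15)=41234989, a(16)=116743561, a(17)=330521709; answer 330521709

330521709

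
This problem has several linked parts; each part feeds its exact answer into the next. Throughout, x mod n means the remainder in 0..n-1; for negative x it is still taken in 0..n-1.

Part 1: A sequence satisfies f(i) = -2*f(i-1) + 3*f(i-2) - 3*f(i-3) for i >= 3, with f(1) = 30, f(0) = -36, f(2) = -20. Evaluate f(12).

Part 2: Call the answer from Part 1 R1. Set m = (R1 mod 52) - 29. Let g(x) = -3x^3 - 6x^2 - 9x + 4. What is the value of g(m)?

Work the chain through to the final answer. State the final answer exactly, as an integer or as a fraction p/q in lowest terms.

-7718

Part 1: f(3) = -2*(-20) + 3*(30) - 3*(-36) = 238; iterating: f(3)=238, f(4)=-626, f(5)=2026, f(6)=-6644, f(7)=21244, f(8)=-68498, f(9)=220660, f(10)=-710546, f(11)=2288566, f(12)=-7370750; answer -7370750
Part 2: R1 = -7370750; m = 13; -3*(13)^3 - 6*(13)^2 - 9*(13)^1 + 4 = (-6591) + (-1014) + (-117) + (4) = -7718; answer -7718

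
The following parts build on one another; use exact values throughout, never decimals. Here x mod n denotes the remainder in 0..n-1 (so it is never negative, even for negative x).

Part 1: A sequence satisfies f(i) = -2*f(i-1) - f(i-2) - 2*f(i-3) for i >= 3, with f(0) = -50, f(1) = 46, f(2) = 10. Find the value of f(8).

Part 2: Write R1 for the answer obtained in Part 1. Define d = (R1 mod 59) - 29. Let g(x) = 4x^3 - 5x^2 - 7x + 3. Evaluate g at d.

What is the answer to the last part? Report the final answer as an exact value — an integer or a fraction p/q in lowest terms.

Part 1: f(3) = -2*(10) - 1*(46) - 2*(-50) = 34; iterating: f(3)=34, f(4)=-170, f(5)=286, f(6)=-470, f(7)=994, f(8)=-2090; answer -2090
Part 2: R1 = -2090; d = 5; 4*(5)^3 - 5*(5)^2 - 7*(5)^1 + 3 = (500) + (-125) + (-35) + (3) = 343; answer 343

343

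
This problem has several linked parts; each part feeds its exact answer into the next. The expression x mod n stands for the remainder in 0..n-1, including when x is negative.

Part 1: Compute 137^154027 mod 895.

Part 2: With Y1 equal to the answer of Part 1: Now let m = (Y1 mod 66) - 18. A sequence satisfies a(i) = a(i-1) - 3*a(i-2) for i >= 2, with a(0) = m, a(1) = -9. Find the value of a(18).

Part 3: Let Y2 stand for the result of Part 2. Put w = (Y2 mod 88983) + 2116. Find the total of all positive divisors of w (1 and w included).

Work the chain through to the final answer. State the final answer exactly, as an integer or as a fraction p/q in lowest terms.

30392

Part 1: squarings mod 895: 137^1=137, 137^2=869, 137^4=676, 137^8=526, 137^16=121, 137^32=321, 137^64=116, 137^128=31, 137^256=66, 137^512=776, 137^1024=736, 137^2048=221, 137^4096=511, 137^8192=676, 137^16384=526, 137^32768=121, 137^65536=321, 137^131072=116; 137^154027 = 137^1 * 137^2 * 137^8 * 137^32 * 137^128 * 137^256 * 137^2048 * 137^4096 * 137^16384 * 137^131072 = 508 (mod 895); answer 508
Part 2: Y1 = 508; m = 28; a(2) = 1*(-9) - 3*(28) = -93; iterating: a(2)=-93, a(3)=-66, a(4)=213, a(5)=411, a(6)=-228, a(7)=-1461, a(8)=-777, a(9)=3606, a(10)=5937, a(11)=-4881, a(12)=-22692, a(13)=-8049, a(14)=60027, a(15)=84174, a(16)=-95907, a(17)=-348429, a(18)=-60708; answer -60708
Part 3: Y2 = -60708; w = 30391; 30391 is prime, so its only divisors are 1 and 30391; sigma = 1 + 30391 = 30392; answer 30392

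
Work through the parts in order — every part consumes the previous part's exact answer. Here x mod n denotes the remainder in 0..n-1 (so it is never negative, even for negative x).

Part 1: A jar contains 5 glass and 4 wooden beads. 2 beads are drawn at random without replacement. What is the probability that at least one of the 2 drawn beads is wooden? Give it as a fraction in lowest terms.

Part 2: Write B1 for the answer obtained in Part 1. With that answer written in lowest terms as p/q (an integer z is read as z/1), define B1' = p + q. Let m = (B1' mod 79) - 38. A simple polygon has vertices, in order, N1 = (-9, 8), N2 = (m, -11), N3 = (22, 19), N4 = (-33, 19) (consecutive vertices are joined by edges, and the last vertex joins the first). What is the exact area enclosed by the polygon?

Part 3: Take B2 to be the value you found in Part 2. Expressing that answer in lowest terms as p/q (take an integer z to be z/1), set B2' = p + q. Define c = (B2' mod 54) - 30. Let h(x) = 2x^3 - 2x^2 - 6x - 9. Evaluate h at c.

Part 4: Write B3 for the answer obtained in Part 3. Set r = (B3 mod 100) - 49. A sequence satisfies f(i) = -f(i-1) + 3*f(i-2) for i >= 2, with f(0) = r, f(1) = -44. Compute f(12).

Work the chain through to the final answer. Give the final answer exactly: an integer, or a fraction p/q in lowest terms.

528608

Part 1: total draws C(9,2) = 36; complement C(5,2) = 10; favorable 36 - 10 = 26; P = 13/18; answer 13/18
Part 2: B1 = 13/18; threaded value p + q = 31; m = -7; cross terms: (-9*-11 - -7*8)=155, (-7*19 - 22*-11)=109, (22*19 - -33*19)=1045, (-33*8 - -9*19)=-93; twice the area = |1216| = 1216; area = 608; answer 608
Part 3: B2 = 608; threaded value p + q = 609; c = -15; 2*(-15)^3 - 2*(-15)^2 - 6*(-15)^1 - 9 = (-6750) + (-450) + (90) + (-9) = -7119; answer -7119
Part 4: B3 = -7119; r = 32; f(2) = -1*(-44) + 3*(32) = 140; iterating: f(2)=140, f(3)=-272, f(4)=692, f(5)=-1508, f(6)=3584, f(7)=-8108, f(8)=18860, f(9)=-43184, f(10)=99764, f(11)=-229316, f(12)=528608; answer 528608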